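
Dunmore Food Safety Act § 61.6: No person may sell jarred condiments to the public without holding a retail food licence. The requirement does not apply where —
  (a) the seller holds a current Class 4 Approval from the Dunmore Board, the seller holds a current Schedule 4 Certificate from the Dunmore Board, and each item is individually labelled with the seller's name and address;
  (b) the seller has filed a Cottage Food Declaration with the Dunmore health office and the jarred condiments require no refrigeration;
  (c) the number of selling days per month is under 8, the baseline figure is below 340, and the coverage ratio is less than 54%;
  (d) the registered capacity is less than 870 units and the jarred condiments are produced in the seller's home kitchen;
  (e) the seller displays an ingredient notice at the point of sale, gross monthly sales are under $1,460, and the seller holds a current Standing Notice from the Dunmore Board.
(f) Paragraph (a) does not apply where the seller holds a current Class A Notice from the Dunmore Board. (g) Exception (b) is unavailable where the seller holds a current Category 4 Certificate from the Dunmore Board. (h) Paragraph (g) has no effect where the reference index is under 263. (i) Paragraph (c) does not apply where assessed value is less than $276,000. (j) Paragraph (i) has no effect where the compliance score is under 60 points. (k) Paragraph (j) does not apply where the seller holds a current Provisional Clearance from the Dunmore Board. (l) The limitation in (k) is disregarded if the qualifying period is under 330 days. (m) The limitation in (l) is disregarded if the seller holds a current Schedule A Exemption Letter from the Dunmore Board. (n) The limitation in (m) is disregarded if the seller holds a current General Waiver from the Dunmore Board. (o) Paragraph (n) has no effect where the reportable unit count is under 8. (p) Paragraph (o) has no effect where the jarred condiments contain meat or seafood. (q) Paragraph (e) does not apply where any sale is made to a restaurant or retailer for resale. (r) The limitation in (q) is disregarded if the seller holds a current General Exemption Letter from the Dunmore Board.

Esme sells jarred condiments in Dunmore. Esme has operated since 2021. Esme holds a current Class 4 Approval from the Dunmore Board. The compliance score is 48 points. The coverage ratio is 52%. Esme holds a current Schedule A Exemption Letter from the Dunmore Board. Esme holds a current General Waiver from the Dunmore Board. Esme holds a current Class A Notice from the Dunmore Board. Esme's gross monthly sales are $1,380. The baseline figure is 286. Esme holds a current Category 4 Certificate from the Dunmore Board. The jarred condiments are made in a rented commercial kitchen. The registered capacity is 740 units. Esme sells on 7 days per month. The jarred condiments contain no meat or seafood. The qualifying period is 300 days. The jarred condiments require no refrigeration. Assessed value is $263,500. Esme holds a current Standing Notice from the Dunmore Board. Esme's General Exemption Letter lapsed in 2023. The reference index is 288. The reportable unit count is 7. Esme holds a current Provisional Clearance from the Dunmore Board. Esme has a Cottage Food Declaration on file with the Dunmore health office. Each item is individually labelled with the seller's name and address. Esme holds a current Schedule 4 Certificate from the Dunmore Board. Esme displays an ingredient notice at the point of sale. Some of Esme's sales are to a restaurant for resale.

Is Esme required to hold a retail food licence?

Yes — Esme must hold a retail food licence.

Exception (a): a current Class 4 Approval is held; a current Schedule 4 Certificate is held; items are individually labelled — every condition holds. However, paragraph (f) must be considered: (f) applies — a current Class A Notice is held. (a) is therefore removed.
Exception (b) is satisfied on its face — a Cottage Food Declaration is on file; the jarred condiments are shelf-stable. But applying paragraphs (g)–(h): (g) is engaged — a current Category 4 Certificate is held. (h), which would lift (g), is inapplicable — the reference index is 288, not under 263. Exception (b) does not apply.
Exception (c) is satisfied on its face — the number of selling days per month is 7, under the 8 limit; the baseline figure is 286, below the 340 limit; the coverage ratio is 52%, less than the 54% limit. However, paragraphs (i)–(p) must be considered: (i) is triggered — assessed value is $263,500, less than the $276,000 limit. (j) would limit (i) — the compliance score is 48 points, under the 60 points limit — but (k) sets (j) aside: (k) is triggered — a current Provisional Clearance is held. (l) operates (the qualifying period is 300 days, under the 330 days limit), but is set aside by (m): (m) is triggered — a current Schedule A Exemption Letter is held. (n) operates (a current General Waiver is held), but is itself disapplied by (o): (o) operates against (n): the reportable unit count is 7, under the 8 limit. (p), which would lift (o), does not operate here — the jarred condiments contain no meat or seafood. (c) is therefore removed.
Exception (d) does not apply: the jarred condiments are made in a commercial kitchen, not a home kitchen.
Exception (e)'s conditions are all satisfied: an ingredient notice is displayed; gross monthly sales are $1,380, under the $1,460 limit; a current Standing Notice is held. Turning to paragraphs (q)–(r): (q) operates against (e): some sales are to a restaurant for resale. (r), which would lift (q), is not engaged — no current General Exemption Letter is held. So (e) is unavailable.
No exception displaces § 61.6.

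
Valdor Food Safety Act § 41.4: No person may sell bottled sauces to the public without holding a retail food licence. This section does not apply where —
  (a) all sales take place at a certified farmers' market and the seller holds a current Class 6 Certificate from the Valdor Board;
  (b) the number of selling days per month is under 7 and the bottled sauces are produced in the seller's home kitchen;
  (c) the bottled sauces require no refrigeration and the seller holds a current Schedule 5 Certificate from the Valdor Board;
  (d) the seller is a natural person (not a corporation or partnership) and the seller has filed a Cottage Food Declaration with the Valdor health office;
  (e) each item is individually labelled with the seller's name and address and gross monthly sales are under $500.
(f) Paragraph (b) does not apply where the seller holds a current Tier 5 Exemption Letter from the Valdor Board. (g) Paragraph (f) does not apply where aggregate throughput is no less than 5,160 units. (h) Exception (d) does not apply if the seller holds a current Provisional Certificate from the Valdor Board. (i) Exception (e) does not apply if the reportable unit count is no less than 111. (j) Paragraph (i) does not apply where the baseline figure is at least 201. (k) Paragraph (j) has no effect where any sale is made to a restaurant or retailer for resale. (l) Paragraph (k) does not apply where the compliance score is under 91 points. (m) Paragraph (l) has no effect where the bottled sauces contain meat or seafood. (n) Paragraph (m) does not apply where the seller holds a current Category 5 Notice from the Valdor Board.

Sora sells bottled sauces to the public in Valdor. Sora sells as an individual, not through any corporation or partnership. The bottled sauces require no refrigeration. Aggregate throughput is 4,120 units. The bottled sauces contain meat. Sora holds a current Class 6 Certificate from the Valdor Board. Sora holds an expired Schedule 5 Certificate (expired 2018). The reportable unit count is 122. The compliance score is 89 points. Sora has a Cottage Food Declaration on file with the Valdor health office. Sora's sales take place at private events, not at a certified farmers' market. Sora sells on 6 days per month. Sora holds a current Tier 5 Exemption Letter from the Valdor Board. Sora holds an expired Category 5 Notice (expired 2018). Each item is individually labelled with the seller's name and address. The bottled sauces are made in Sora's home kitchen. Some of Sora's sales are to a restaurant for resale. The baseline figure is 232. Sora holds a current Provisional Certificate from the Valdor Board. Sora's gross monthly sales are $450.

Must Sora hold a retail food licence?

Yes — Sora must hold a retail food licence.

Exception (a) does not apply: sales are at private events, not a certified farmers' market.
Exception (b): the number of selling days per month is 6, under the 7 limit; the bottled sauces are home-kitchen produced — every condition holds. But applying paragraphs (f)–(g): (f) operates — a current Tier 5 Exemption Letter is held. (g), which would lift (f), is inapplicable — aggregate throughput is 4,120 units, short of 5,160 units. (b) is therefore removed.
Exception (c) fails — no current Schedule 5 Certificate is held.
Exception (d): the seller is a natural person; a Cottage Food Declaration is on file — every condition holds. But: (h) operates against (d): a current Provisional Certificate is held. (d) is therefore removed.
All of (e)'s requirements are met (items are individually labelled; gross monthly sales are $450, under the $500 limit). But: (i) operates against (e): the reportable unit count is 122, meeting the 111 threshold. (j) applies (the baseline figure is 232, meeting the 201 threshold), but is set aside by (k): (k) is engaged — some sales are to a restaurant for resale. (l) would limit (k) — the compliance score is 89 points, under the 91 points limit — but (m) sets (l) aside: (m) applies — the bottled sauces contain meat. (n) is not engaged (the Category 5 Notice is not current), so (m) stands. (e) is therefore removed.
No exception applies. The general rule governs.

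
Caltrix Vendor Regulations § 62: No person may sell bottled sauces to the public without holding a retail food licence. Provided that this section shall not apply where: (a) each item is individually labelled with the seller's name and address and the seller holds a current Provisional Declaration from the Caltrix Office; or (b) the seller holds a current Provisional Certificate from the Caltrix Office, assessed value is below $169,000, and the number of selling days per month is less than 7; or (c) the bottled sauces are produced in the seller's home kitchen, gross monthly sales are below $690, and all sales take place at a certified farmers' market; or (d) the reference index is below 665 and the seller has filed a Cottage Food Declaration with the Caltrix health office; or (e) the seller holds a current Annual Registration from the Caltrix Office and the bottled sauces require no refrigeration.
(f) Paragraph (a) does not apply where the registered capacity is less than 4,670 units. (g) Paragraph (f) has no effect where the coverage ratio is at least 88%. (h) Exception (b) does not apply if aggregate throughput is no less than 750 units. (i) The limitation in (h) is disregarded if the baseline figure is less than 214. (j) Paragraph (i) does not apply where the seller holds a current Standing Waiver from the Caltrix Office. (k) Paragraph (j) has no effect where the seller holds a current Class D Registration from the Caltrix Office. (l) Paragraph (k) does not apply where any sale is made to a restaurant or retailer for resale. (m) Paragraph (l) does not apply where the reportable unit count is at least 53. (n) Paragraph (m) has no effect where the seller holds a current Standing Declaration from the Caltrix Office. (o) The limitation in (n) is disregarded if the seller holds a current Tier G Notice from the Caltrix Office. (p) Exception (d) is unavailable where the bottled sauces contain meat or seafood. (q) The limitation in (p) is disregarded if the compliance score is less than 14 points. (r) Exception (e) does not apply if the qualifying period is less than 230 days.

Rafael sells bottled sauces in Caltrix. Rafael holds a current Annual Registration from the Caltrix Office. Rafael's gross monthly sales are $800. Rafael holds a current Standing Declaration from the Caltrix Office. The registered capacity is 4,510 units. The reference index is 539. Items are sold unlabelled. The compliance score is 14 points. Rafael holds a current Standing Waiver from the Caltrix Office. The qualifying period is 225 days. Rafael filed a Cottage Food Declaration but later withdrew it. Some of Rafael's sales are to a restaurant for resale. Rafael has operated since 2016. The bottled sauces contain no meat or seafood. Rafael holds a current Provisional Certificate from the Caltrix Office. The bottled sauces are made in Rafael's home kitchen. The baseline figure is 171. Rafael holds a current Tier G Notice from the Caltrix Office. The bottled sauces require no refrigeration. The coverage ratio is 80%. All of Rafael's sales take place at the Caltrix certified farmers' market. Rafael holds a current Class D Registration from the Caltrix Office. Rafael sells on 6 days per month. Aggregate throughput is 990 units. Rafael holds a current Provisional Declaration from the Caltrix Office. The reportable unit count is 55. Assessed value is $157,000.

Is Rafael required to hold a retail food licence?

No — exception (b) applies; Rafael is not required to hold a retail food licence.

Exception (a) does not apply: items are sold unlabelled.
Exception (b)'s conditions are all satisfied: a current Provisional Certificate is held; assessed value is $157,000, below the $169,000 limit; the number of selling days per month is 6, less than the 7 limit. Under paragraphs (h)–(o): (h) would limit (b) — aggregate throughput is 990 units, meeting the 750 units threshold — but (i) sets (h) aside: (i) operates against (h): the baseline figure is 171, less than the 214 limit. (j) would limit (i) — a current Standing Waiver is held — but (k) sets (j) aside: (k) operates — a current Class D Registration is held. (l) would limit (k) — some sales are to a restaurant for resale — but (m) sets (l) aside: (m) operates against (l): the reportable unit count is 55, meeting the 53 threshold. (n) would limit (m) — a current Standing Declaration is held — but (o) sets (n) aside: (o) operates against (n): a current Tier G Notice is held. Exception (b) stands.
Exception (c) requires that gross monthly sales are below $690; but gross monthly sales are $800, not below $690, so (c) is unavailable.
Exception (d) fails — the Cottage Food Declaration was withdrawn.
All of (e)'s requirements are met (a current Annual Registration is held; the bottled sauces are shelf-stable). But applying paragraph (r): (r) is engaged — the qualifying period is 225 days, less than the 230 days limit. (e) is therefore removed.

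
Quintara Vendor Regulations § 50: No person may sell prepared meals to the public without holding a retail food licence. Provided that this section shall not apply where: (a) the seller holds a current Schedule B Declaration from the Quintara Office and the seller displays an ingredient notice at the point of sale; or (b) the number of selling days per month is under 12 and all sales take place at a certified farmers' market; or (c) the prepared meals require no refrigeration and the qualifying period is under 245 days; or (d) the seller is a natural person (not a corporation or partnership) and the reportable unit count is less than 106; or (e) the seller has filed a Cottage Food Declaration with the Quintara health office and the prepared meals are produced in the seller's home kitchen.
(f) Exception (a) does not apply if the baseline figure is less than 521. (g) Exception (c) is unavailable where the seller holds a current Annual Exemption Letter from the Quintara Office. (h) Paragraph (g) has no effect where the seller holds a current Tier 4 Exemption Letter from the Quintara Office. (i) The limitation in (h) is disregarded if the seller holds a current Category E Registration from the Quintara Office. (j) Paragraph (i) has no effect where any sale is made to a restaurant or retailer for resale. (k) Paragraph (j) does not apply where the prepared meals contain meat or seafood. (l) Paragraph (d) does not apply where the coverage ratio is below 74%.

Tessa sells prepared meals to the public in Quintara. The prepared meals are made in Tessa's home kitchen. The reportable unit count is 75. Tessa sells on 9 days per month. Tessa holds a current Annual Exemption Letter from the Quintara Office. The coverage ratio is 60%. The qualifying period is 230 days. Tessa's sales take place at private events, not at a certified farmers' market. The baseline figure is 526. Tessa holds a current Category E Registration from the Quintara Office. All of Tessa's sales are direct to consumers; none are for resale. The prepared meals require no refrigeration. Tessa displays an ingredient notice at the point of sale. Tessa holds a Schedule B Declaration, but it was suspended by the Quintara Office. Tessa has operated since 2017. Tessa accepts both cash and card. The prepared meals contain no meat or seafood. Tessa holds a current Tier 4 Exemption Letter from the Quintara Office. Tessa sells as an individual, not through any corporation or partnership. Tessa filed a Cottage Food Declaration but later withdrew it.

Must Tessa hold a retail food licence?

Exception (a) requires that the seller holds a current Schedule B Declaration from the Quintara Office; but no current Schedule B Declaration is held, so (a) is unavailable.
Exception (b) requires that all sales take place at a certified farmers' market; but sales are at private events, not a certified farmers' market, so (b) is unavailable.
All of (c)'s requirements are met (the prepared meals are shelf-stable; the qualifying period is 230 days, under the 245 days limit). But applying paragraphs (g)–(k): (g) operates against (c): a current Annual Exemption Letter is held. (h) would limit (g) — a current Tier 4 Exemption Letter is held — but (i) sets (h) aside: (i) operates against (h): a current Category E Registration is held. (j), which would lift (i), is inapplicable — no sales are for resale. Exception (c) does not apply.
Exception (d)'s conditions are all satisfied: the seller is a natural person; the reportable unit count is 75, less than the 106 limit. But: (l) operates — the coverage ratio is 60%, below the 74% limit. So (d) is unavailable.
Exception (e) fails — the Cottage Food Declaration was withdrawn.
No exception displaces § 50.

Yes — Tessa must hold a retail food licence.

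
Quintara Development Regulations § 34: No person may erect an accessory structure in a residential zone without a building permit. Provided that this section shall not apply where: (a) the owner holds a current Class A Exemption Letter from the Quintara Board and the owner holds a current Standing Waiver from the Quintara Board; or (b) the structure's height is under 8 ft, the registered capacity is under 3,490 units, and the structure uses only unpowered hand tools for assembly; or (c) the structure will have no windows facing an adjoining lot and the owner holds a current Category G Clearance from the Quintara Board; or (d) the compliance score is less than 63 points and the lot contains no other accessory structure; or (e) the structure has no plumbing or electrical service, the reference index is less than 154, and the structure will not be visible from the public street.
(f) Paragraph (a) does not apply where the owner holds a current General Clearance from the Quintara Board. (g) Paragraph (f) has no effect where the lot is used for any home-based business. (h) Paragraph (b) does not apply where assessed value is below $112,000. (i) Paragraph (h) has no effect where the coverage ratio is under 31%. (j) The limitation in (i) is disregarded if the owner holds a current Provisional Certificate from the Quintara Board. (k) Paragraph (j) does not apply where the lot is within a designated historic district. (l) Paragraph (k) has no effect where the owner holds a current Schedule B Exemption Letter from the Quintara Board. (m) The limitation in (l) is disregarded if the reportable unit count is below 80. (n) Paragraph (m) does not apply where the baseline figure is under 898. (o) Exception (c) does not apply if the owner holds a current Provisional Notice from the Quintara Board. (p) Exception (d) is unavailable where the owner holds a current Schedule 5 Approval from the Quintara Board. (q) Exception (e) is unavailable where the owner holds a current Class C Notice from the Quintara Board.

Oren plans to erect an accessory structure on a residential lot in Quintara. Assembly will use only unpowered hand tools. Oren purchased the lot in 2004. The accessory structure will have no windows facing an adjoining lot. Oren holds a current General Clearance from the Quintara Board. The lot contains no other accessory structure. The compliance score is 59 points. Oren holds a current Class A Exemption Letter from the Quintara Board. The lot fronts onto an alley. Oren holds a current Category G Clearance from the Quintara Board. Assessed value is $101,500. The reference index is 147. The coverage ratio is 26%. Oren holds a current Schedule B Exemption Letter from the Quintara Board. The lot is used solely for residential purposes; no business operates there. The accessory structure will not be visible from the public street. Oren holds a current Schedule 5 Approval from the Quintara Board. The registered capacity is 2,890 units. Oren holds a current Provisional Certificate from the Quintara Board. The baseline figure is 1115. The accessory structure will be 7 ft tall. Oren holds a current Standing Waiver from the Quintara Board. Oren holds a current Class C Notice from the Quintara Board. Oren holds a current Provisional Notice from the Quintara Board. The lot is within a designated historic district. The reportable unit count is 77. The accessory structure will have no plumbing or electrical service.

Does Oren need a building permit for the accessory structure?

No — exception (b) applies; Oren does not need a building permit.

Exception (a): a current Class A Exemption Letter is held; a current Standing Waiver is held — every condition holds. Turning to paragraphs (f)–(g): (f) operates against (a): a current General Clearance is held. (g), which would lift (f), is not engaged — the lot is solely residential. (a) is therefore removed.
Exception (b): the structure's height is 7 ft, under the 8 ft limit; the registered capacity is 2,890 units, under the 3,490 units limit; assembly uses only hand tools — every condition holds. Under paragraphs (h)–(n): (h) is triggered (assessed value is $101,500, below the $112,000 limit), but is itself disapplied by (i): (i) applies — the coverage ratio is 26%, under the 31% limit. (j) would limit (i) — a current Provisional Certificate is held — but (k) sets (j) aside: (k) operates against (j): the lot is in a historic district. (l) is triggered (a current Schedule B Exemption Letter is held), but yields to (m): (m) is engaged — the reportable unit count is 77, below the 80 limit. (n), which would lift (m), is inapplicable — the baseline figure is 1,115, not under 898. (b) remains available.
Exception (c): no windows face an adjoining lot; a current Category G Clearance is held — every condition holds. Turning to paragraph (o): (o) operates against (c): a current Provisional Notice is held. (c) is therefore removed.
Exception (d): the compliance score is 59 points, less than the 63 points limit; the lot has no other accessory structure — every condition holds. However, paragraph (p) must be considered: (p) operates against (d): a current Schedule 5 Approval is held. So (d) is unavailable.
Exception (e): there is no plumbing or electrical service; the reference index is 147, less than the 154 limit; the structure will not be visible from the street — every condition holds. But applying paragraph (q): (q) is triggered — a current Class C Notice is held. (e) is therefore removed.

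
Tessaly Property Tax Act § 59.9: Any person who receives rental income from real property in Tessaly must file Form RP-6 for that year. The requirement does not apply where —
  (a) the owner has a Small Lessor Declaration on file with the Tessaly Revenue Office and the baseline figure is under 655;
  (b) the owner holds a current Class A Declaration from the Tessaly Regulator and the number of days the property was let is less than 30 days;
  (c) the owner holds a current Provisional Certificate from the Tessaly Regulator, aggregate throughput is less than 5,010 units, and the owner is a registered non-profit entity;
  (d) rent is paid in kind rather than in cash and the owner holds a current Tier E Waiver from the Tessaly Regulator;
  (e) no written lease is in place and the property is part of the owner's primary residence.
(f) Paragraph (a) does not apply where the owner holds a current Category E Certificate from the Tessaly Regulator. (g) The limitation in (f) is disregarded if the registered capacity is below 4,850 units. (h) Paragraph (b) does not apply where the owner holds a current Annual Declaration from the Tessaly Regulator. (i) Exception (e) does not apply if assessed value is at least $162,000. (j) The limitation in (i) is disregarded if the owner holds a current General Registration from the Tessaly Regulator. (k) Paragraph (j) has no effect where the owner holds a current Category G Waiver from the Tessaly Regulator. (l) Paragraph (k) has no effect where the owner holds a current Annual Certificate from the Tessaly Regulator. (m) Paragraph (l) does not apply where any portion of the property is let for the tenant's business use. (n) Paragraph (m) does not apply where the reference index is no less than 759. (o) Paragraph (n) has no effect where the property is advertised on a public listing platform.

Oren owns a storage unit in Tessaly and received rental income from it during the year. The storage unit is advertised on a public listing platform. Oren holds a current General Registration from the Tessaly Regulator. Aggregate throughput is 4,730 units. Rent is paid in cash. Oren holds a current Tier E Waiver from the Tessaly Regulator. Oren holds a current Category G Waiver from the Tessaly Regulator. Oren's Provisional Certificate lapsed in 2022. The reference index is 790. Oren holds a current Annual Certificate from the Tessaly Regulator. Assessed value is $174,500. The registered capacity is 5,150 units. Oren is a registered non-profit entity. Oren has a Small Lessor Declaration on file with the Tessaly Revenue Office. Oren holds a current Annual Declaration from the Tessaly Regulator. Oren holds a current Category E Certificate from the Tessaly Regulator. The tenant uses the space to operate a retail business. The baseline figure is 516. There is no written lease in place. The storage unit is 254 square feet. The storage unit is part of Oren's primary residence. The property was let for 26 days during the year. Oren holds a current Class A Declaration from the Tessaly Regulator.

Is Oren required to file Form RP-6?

Yes — Oren must file Form RP-6.

All of (a)'s requirements are met (a Small Lessor Declaration is on file; the baseline figure is 516, under the 655 limit). But: (f) operates against (a): a current Category E Certificate is held. (g) is not engaged (the registered capacity is 5,150 units, not below 4,850 units), so (f) stands. (a) is therefore removed.
Exception (b): a current Class A Declaration is held; the number of days the property was let is 26 days, less than the 30 days limit — every condition holds. Turning to paragraph (h): (h) operates against (b): a current Annual Declaration is held. Exception (b) does not apply.
Exception (c) requires that the owner holds a current Provisional Certificate from the Tessaly Regulator; but no current Provisional Certificate is held, so (c) is unavailable.
Exception (d) requires that rent is paid in kind rather than in cash; but rent is paid in cash, so (d) is unavailable.
Exception (e)'s conditions are all satisfied: there is no written lease; the storage unit is part of the primary residence. Turning to paragraphs (i)–(o): (i) is triggered — assessed value is $174,500, meeting the $162,000 threshold. (j) is triggered (a current General Registration is held), but yields to (k): (k) applies — a current Category G Waiver is held. (l) would limit (k) — a current Annual Certificate is held — but (m) sets (l) aside: (m) operates against (l): the space is let for business use. (n) is triggered (the reference index is 790, meeting the 759 threshold), but is itself disapplied by (o): (o) applies — the property is publicly advertised. (e) is therefore removed.
No exception displaces § 59.9.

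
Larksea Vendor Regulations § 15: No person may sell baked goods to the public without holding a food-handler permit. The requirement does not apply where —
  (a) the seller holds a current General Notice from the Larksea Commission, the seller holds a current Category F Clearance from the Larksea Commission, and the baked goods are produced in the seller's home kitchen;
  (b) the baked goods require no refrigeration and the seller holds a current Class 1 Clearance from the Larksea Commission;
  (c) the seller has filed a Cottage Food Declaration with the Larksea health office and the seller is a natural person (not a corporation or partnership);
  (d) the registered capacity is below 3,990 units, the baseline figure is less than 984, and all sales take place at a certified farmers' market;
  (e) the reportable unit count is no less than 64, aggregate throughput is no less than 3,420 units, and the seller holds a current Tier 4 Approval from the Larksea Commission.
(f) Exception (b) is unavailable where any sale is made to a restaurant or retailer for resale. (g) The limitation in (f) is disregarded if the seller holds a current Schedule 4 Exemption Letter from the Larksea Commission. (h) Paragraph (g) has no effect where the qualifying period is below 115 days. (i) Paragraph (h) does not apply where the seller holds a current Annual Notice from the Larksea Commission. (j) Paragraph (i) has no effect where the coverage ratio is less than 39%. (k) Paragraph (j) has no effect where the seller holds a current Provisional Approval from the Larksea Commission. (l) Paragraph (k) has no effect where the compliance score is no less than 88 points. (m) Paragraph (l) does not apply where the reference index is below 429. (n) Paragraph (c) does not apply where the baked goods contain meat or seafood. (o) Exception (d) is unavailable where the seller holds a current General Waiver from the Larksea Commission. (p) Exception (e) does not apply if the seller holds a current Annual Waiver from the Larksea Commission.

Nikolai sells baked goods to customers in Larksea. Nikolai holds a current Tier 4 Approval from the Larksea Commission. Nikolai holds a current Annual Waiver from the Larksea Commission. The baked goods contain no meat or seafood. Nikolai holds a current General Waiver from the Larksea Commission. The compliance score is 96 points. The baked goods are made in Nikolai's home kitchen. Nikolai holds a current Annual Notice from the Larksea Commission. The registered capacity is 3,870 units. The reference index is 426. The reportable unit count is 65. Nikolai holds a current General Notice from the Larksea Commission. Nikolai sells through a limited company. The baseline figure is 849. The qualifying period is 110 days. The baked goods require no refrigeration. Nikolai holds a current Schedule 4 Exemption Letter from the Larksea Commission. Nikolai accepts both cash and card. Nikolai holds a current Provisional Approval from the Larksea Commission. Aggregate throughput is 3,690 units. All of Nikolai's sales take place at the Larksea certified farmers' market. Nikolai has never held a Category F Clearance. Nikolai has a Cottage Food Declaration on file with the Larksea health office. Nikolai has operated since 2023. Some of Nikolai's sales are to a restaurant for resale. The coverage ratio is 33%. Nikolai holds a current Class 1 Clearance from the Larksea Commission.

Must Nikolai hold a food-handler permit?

Exception (a) fails — there is no Category F Clearance in force.
Exception (b): the baked goods are shelf-stable; a current Class 1 Clearance is held — every condition holds. Under paragraphs (f)–(m): (f) would limit (b) — some sales are to a restaurant for resale — but (g) sets (f) aside: (g) operates against (f): a current Schedule 4 Exemption Letter is held. (h) is triggered (the qualifying period is 110 days, below the 115 days limit), but is itself disapplied by (i): (i) operates against (h): a current Annual Notice is held. (j) would limit (i) — the coverage ratio is 33%, less than the 39% limit — but (k) sets (j) aside: (k) is triggered — a current Provisional Approval is held. (l) is triggered (the compliance score is 96 points, meeting the 88 points threshold), but is itself disapplied by (m): (m) operates — the reference index is 426, below the 429 limit. (b) remains available.
Exception (c) requires that the seller is a natural person (not a corporation or partnership); but the seller operates through a limited company, so (c) is unavailable.
Exception (d)'s conditions are all satisfied: the registered capacity is 3,870 units, below the 3,990 units limit; the baseline figure is 849, less than the 984 limit; all sales are at a certified farmers' market. But applying paragraph (o): (o) operates against (d): a current General Waiver is held. So (d) is unavailable.
Exception (e) is satisfied on its face — the reportable unit count is 65, meeting the 64 threshold; aggregate throughput is 3,690 units, meeting the 3,420 units threshold; a current Tier 4 Approval is held. Turning to paragraph (p): (p) operates against (e): a current Annual Waiver is held. (e) is therefore removed.

No — exception (b) applies; Nikolai is not required to hold a food-handler permit.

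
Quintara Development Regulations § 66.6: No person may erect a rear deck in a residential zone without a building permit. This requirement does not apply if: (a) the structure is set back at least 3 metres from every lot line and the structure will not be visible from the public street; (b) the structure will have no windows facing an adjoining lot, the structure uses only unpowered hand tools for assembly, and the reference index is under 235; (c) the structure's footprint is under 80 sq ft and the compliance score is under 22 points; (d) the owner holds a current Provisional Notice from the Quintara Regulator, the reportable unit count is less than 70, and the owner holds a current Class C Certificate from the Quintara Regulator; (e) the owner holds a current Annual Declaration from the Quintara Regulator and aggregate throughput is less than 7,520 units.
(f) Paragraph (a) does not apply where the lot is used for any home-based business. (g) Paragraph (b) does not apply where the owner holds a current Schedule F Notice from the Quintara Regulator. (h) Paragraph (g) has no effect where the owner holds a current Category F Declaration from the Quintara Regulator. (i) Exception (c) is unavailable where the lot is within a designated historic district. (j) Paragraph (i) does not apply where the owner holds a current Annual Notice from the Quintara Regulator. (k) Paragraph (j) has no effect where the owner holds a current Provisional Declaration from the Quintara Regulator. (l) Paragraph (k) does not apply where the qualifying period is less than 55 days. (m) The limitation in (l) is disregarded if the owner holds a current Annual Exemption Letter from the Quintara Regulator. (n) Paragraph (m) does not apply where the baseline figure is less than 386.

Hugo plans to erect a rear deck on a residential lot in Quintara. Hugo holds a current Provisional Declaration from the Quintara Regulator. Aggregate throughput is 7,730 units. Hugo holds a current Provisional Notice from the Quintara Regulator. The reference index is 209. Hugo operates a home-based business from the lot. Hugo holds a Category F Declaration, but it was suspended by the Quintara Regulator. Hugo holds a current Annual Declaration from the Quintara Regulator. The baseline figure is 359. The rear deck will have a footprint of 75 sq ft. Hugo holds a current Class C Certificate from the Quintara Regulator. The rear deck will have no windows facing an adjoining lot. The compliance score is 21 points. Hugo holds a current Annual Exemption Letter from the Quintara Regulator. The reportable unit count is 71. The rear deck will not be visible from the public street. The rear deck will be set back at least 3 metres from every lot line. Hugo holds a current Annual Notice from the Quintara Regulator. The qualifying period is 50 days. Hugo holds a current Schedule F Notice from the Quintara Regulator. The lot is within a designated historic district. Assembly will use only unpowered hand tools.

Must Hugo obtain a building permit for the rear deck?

No — exception (c) applies; Hugo does not need a building permit.

Exception (a): the setback is at least 3 m on every side; the structure will not be visible from the street — every condition holds. However, paragraph (f) must be considered: (f) operates against (a): a home-based business operates on the lot. Exception (a) does not apply.
All of (b)'s requirements are met (no windows face an adjoining lot; assembly uses only hand tools; the reference index is 209, under the 235 limit). However, paragraphs (g)–(h) must be considered: (g) operates against (b): a current Schedule F Notice is held. (h), which would lift (g), is not triggered — the Category F Declaration is not current. (b) is therefore removed.
Exception (c): the structure's footprint is 75 sq ft, under the 80 sq ft limit; the compliance score is 21 points, under the 22 points limit — every condition holds. As to paragraphs (i)–(n): (i) operates (the lot is in a historic district), but is set aside by (j): (j) operates against (i): a current Annual Notice is held. (k) applies (a current Provisional Declaration is held), but is itself disapplied by (l): (l) operates — the qualifying period is 50 days, less than the 55 days limit. (m) would limit (l) — a current Annual Exemption Letter is held — but (n) sets (m) aside: (n) operates — the baseline figure is 359, less than the 386 limit. So (c) applies.
Exception (d) does not apply: the reportable unit count is 71, not less than 70.
Exception (e) requires that aggregate throughput is less than 7,520 units; but aggregate throughput is 7,730 units, not less than 7,520 units, so (e) is unavailable.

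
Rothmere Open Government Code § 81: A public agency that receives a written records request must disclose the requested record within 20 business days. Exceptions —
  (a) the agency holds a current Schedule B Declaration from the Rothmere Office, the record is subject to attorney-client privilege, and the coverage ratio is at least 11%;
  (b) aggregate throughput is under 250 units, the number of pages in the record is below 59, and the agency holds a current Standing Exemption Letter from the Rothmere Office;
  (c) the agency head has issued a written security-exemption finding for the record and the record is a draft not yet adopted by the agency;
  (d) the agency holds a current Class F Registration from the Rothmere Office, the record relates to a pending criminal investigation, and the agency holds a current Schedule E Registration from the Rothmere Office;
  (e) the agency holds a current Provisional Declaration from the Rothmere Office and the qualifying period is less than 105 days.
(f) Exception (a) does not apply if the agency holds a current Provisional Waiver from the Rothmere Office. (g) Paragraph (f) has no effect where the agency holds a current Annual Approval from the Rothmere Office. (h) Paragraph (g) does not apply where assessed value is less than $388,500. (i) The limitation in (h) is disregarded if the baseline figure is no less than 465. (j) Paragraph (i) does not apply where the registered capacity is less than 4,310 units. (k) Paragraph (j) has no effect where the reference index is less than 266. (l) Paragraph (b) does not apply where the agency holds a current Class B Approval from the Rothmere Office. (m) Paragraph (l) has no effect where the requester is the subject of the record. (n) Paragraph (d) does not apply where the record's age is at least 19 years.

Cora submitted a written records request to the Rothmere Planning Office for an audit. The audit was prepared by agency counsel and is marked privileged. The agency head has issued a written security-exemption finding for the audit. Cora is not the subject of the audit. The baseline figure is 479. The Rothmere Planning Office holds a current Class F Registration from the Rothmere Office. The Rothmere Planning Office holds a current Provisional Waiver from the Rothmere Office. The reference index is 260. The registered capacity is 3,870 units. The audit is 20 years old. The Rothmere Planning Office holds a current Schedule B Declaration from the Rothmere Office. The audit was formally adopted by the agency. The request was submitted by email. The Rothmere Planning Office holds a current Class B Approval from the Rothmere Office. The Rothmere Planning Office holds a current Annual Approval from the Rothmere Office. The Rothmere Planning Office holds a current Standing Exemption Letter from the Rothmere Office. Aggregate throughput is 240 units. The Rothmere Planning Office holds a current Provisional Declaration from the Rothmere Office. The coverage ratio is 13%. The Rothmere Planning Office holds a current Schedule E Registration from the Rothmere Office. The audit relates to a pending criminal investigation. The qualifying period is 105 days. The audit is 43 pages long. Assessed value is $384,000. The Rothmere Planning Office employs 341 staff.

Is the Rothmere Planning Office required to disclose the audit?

Exception (a): a current Schedule B Declaration is held; the audit is privileged; the coverage ratio is 13%, meeting the 11% threshold — every condition holds. Under paragraphs (f)–(k): (f) would limit (a) — a current Provisional Waiver is held — but (g) sets (f) aside: (g) operates against (f): a current Annual Approval is held. (h) would limit (g) — assessed value is $384,000, less than the $388,500 limit — but (i) sets (h) aside: (i) operates against (h): the baseline figure is 479, meeting the 465 threshold. (j) would limit (i) — the registered capacity is 3,870 units, less than the 4,310 units limit — but (k) sets (j) aside: (k) applies — the reference index is 260, less than the 266 limit. (a) remains available.
Exception (b)'s conditions are all satisfied: aggregate throughput is 240 units, under the 250 units limit; the number of pages in the record is 43, below the 59 limit; a current Standing Exemption Letter is held. But applying paragraphs (l)–(m): (l) operates against (b): a current Class B Approval is held. (m), which would lift (l), does not operate here — Cora is not the subject of the audit. Exception (b) does not apply.
Exception (c) fails — the audit has been formally adopted.
Exception (d)'s conditions are all satisfied: a current Class F Registration is held; the audit relates to a pending investigation; a current Schedule E Registration is held. Turning to paragraph (n): (n) operates against (d): the record's age is 20 years, meeting the 19 years threshold. Exception (d) does not apply.
Exception (e) requires that the qualifying period is less than 105 days; but the qualifying period is 105 days, not less than 105 days, so (e) is unavailable.

No — exception (a) applies; the Rothmere Planning Office is not required to disclose the audit.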